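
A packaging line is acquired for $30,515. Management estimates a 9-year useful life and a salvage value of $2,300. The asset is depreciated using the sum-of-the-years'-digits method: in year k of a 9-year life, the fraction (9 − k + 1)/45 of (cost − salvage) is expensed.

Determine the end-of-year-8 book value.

Depreciable base = $30,515 − $2,300 = $28,215.
Sum of the years' digits = 9+8+7+6+5+4+3+2+1 = 45.
Year 1: $28,215 × 9/45 = $5,643. Book value $24,872.
Year 2: $28,215 × 8/45 = $5,016. Book value $19,856.
Year 3: $28,215 × 7/45 = $4,389. Book value $15,467.
Year 4: $28,215 × 6/45 = $3,762. Book value $11,705.
Year 5: $28,215 × 5/45 = $3,135. Book value $8,570.
Year 6: $28,215 × 4/45 = $2,508. Book value $6,062.
Year 7: $28,215 × 3/45 = $1,881. Book value $4,181.
Year 8: $28,215 × 2/45 = $1,254. Book value $2,927.

$2,927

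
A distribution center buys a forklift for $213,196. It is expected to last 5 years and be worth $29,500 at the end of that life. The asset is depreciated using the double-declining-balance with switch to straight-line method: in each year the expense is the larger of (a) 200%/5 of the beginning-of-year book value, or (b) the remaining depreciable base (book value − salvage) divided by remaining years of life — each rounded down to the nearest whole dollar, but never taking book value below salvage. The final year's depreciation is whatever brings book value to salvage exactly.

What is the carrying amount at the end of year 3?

$46,051

Depreciable base = $213,196 − $29,500 = $183,696.
Year 1: DB = ⌊$213,196 × 200%/5⌋ = $85,278; SL = ⌊$183,696/5⌋ = $36,739 → take DB $85,278. Book value $127,918.
Year 2: DB = ⌊$127,918 × 200%/5⌋ = $51,167; SL = ⌊$98,418/4⌋ = $24,604 → take DB $51,167. Book value $76,751.
Year 3: DB = ⌊$76,751 × 200%/5⌋ = $30,700; SL = ⌊$47,251/3⌋ = $15,750 → take DB $30,700. Book value $46,051.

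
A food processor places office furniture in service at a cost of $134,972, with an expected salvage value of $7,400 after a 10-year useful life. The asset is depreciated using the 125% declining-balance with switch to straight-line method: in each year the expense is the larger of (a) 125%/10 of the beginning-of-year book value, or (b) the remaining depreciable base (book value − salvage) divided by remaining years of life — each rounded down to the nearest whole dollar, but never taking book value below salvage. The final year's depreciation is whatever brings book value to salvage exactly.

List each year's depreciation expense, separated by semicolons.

Depreciable base = $134,972 − $7,400 = $127,572.
Year 1: DB = ⌊$134,972 × 125%/10⌋ = $16,871; SL = ⌊$127,572/10⌋ = $12,757 → take DB $16,871. Book value $118,101.
Year 2: DB = ⌊$118,101 × 125%/10⌋ = $14,762; SL = ⌊$110,701/9⌋ = $12,300 → take DB $14,762. Book value $103,339.
Year 3: DB = ⌊$103,339 × 125%/10⌋ = $12,917; SL = ⌊$95,939/8⌋ = $11,992 → take DB $12,917. Book value $90,422.
Year 4: DB = ⌊$90,422 × 125%/10⌋ = $11,302; SL = ⌊$83,022/7⌋ = $11,860 → take SL $11,860. Book value $78,562.
Year 5: DB = ⌊$78,562 × 125%/10⌋ = $9,820; SL = ⌊$71,162/6⌋ = $11,860 → take SL $11,860. Book value $66,702.
Year 6: DB = ⌊$66,702 × 125%/10⌋ = $8,337; SL = ⌊$59,302/5⌋ = $11,860 → take SL $11,860. Book value $54,842.
Year 7: DB = ⌊$54,842 × 125%/10⌋ = $6,855; SL = ⌊$47,442/4⌋ = $11,860 → take SL $11,860. Book value $42,982.
Year 8: DB = ⌊$42,982 × 125%/10⌋ = $5,372; SL = ⌊$35,582/3⌋ = $11,860 → take SL $11,860. Book value $31,122.
Year 9: DB = ⌊$31,122 × 125%/10⌋ = $3,890; SL = ⌊$23,722/2⌋ = $11,861 → take SL $11,861. Book value $19,261.
Year 10 (final): $19,261 − $7,400 = $11,861. Book value $7,400.

$16,871; $14,762; $12,917; $11,860; $11,860; $11,860; $11,860; $11,860; $11,861; $11,861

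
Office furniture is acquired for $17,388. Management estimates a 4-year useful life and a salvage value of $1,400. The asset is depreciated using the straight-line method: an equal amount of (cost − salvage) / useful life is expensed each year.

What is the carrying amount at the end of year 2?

Depreciable base = $17,388 − $1,400 = $15,988.
Annual expense = $15,988 / 4 = $3,997.
End of year 1: book value $13,391.
End of year 2: book value $9,394.

$9,394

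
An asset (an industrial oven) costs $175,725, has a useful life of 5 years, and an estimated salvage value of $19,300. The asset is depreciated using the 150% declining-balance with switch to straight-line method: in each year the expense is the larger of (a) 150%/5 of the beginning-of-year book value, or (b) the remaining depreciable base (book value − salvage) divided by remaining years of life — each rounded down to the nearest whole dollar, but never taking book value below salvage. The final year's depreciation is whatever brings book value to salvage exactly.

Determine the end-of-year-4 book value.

$39,788

Depreciable base = $175,725 − $19,300 = $156,425.
Year 1: DB = ⌊$175,725 × 150%/5⌋ = $52,717; SL = ⌊$156,425/5⌋ = $31,285 → take DB $52,717. Book value $123,008.
Year 2: DB = ⌊$123,008 × 150%/5⌋ = $36,902; SL = ⌊$103,708/4⌋ = $25,927 → take DB $36,902. Book value $86,106.
Year 3: DB = ⌊$86,106 × 150%/5⌋ = $25,831; SL = ⌊$66,806/3⌋ = $22,268 → take DB $25,831. Book value $60,275.
Year 4: DB = ⌊$60,275 × 150%/5⌋ = $18,082; SL = ⌊$40,975/2⌋ = $20,487 → take SL $20,487. Book value $39,788.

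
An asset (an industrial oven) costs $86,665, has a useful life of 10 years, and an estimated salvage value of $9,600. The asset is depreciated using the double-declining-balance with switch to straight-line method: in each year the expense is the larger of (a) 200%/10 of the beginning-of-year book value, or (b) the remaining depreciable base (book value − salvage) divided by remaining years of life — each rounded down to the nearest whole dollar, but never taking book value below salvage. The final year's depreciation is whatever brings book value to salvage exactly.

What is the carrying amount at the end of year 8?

$14,541

Depreciable base = $86,665 − $9,600 = $77,065.
Year 1: DB = ⌊$86,665 × 200%/10⌋ = $17,333; SL = ⌊$77,065/10⌋ = $7,706 → take DB $17,333. Book value $69,332.
Year 2: DB = ⌊$69,332 × 200%/10⌋ = $13,866; SL = ⌊$59,732/9⌋ = $6,636 → take DB $13,866. Book value $55,466.
Year 3: DB = ⌊$55,466 × 200%/10⌋ = $11,093; SL = ⌊$45,866/8⌋ = $5,733 → take DB $11,093. Book value $44,373.
Year 4: DB = ⌊$44,373 × 200%/10⌋ = $8,874; SL = ⌊$34,773/7⌋ = $4,967 → take DB $8,874. Book value $35,499.
Year 5: DB = ⌊$35,499 × 200%/10⌋ = $7,099; SL = ⌊$25,899/6⌋ = $4,316 → take DB $7,099. Book value $28,400.
Year 6: DB = ⌊$28,400 × 200%/10⌋ = $5,680; SL = ⌊$18,800/5⌋ = $3,760 → take DB $5,680. Book value $22,720.
Year 7: DB = ⌊$22,720 × 200%/10⌋ = $4,544; SL = ⌊$13,120/4⌋ = $3,280 → take DB $4,544. Book value $18,176.
Year 8: DB = ⌊$18,176 × 200%/10⌋ = $3,635; SL = ⌊$8,576/3⌋ = $2,858 → take DB $3,635. Book value $14,541.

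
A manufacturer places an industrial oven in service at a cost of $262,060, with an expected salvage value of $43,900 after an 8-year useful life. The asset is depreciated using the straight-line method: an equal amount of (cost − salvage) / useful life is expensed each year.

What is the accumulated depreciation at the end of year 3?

$81,810

Depreciable base = $262,060 − $43,900 = $218,160.
Annual expense = $218,160 / 8 = $27,270.
End of year 1: book value $234,790.
End of year 2: book value $207,520.
End of year 3: book value $180,250.
Accumulated through year 3 = $262,060 − $180,250 = $81,810.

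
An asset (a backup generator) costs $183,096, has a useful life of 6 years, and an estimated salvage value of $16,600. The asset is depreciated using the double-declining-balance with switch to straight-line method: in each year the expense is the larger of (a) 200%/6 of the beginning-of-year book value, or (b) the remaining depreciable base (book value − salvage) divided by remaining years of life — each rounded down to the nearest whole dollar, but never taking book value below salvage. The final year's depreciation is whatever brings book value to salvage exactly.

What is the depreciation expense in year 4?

Depreciable base = $183,096 − $16,600 = $166,496.
Year 1: DB = ⌊$183,096 × 200%/6⌋ = $61,032; SL = ⌊$166,496/6⌋ = $27,749 → take DB $61,032. Book value $122,064.
Year 2: DB = ⌊$122,064 × 200%/6⌋ = $40,688; SL = ⌊$105,464/5⌋ = $21,092 → take DB $40,688. Book value $81,376.
Year 3: DB = ⌊$81,376 × 200%/6⌋ = $27,125; SL = ⌊$64,776/4⌋ = $16,194 → take DB $27,125. Book value $54,251.
Year 4: DB = ⌊$54,251 × 200%/6⌋ = $18,083; SL = ⌊$37,651/3⌋ = $12,550 → take DB $18,083. Book value $36,168.

$18,083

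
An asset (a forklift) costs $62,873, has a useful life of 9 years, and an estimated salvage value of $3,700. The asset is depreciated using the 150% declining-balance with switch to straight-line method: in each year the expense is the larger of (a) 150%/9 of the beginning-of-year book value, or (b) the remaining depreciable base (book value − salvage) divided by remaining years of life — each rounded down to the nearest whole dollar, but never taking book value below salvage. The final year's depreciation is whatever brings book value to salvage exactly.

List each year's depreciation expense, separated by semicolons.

Depreciable base = $62,873 − $3,700 = $59,173.
Year 1: DB = ⌊$62,873 × 150%/9⌋ = $10,478; SL = ⌊$59,173/9⌋ = $6,574 → take DB $10,478. Book value $52,395.
Year 2: DB = ⌊$52,395 × 150%/9⌋ = $8,732; SL = ⌊$48,695/8⌋ = $6,086 → take DB $8,732. Book value $43,663.
Year 3: DB = ⌊$43,663 × 150%/9⌋ = $7,277; SL = ⌊$39,963/7⌋ = $5,709 → take DB $7,277. Book value $36,386.
Year 4: DB = ⌊$36,386 × 150%/9⌋ = $6,064; SL = ⌊$32,686/6⌋ = $5,447 → take DB $6,064. Book value $30,322.
Year 5: DB = ⌊$30,322 × 150%/9⌋ = $5,053; SL = ⌊$26,622/5⌋ = $5,324 → take SL $5,324. Book value $24,998.
Year 6: DB = ⌊$24,998 × 150%/9⌋ = $4,166; SL = ⌊$21,298/4⌋ = $5,324 → take SL $5,324. Book value $19,674.
Year 7: DB = ⌊$19,674 × 150%/9⌋ = $3,279; SL = ⌊$15,974/3⌋ = $5,324 → take SL $5,324. Book value $14,350.
Year 8: DB = ⌊$14,350 × 150%/9⌋ = $2,391; SL = ⌊$10,650/2⌋ = $5,325 → take SL $5,325. Book value $9,025.
Year 9 (final): $9,025 − $3,700 = $5,325. Book value $3,700.

$10,478; $8,732; $7,277; $6,064; $5,324; $5,324; $5,324; $5,325; $5,325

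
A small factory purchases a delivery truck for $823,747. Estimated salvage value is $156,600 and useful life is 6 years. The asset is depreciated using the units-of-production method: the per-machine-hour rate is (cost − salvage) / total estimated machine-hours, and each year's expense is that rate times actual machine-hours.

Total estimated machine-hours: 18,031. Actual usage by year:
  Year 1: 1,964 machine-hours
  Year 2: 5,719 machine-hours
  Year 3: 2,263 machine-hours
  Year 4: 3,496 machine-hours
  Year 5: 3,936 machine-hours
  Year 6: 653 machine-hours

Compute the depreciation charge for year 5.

$145,632

Depreciable base = $823,747 − $156,600 = $667,147.
Rate = $667,147 / 18,031 machine-hours = $37 per machine-hour.
Year 1: 1,964 × $37 = $72,668. Book value $751,079.
Year 2: 5,719 × $37 = $211,603. Book value $539,476.
Year 3: 2,263 × $37 = $83,731. Book value $455,745.
Year 4: 3,496 × $37 = $129,352. Book value $326,393.
Year 5: 3,936 × $37 = $145,632. Book value $180,761.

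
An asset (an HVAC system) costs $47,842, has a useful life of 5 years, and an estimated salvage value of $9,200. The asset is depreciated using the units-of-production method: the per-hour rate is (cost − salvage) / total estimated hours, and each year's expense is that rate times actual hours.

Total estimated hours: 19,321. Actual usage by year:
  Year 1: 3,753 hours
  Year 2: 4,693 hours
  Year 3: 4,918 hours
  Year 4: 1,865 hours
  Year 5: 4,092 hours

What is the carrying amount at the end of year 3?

$21,114

Depreciable base = $47,842 − $9,200 = $38,642.
Rate = $38,642 / 19,321 hours = $2 per hour.
Year 1: 3,753 × $2 = $7,506. Book value $40,336.
Year 2: 4,693 × $2 = $9,386. Book value $30,950.
Year 3: 4,918 × $2 = $9,836. Book value $21,114.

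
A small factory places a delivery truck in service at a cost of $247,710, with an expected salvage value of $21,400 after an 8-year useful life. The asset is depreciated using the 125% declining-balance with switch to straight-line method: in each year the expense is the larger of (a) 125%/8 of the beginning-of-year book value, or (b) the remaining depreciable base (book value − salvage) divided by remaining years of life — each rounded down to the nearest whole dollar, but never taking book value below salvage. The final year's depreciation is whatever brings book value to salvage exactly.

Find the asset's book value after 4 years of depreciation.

$123,316

Depreciable base = $247,710 − $21,400 = $226,310.
Year 1: DB = ⌊$247,710 × 125%/8⌋ = $38,704; SL = ⌊$226,310/8⌋ = $28,288 → take DB $38,704. Book value $209,006.
Year 2: DB = ⌊$209,006 × 125%/8⌋ = $32,657; SL = ⌊$187,606/7⌋ = $26,800 → take DB $32,657. Book value $176,349.
Year 3: DB = ⌊$176,349 × 125%/8⌋ = $27,554; SL = ⌊$154,949/6⌋ = $25,824 → take DB $27,554. Book value $148,795.
Year 4: DB = ⌊$148,795 × 125%/8⌋ = $23,249; SL = ⌊$127,395/5⌋ = $25,479 → take SL $25,479. Book value $123,316.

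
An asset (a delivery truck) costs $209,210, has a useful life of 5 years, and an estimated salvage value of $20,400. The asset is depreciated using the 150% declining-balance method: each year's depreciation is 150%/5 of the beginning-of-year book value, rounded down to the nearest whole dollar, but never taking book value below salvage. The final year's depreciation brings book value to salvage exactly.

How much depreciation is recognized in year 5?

Depreciable base = $209,210 − $20,400 = $188,810.
Year 1: ⌊$209,210 × 150%/5⌋ = $62,763. Book value $146,447.
Year 2: ⌊$146,447 × 150%/5⌋ = $43,934. Book value $102,513.
Year 3: ⌊$102,513 × 150%/5⌋ = $30,753. Book value $71,760.
Year 4: ⌊$71,760 × 150%/5⌋ = $21,528. Book value $50,232.
Year 5 (final): $50,232 − $20,400 = $29,832. Book value $20,400.

$29,832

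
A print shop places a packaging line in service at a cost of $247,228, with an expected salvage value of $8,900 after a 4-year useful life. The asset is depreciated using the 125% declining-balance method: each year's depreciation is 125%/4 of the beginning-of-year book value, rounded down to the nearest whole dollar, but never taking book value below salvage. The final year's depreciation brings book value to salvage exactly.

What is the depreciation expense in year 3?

$36,517

Depreciable base = $247,228 − $8,900 = $238,328.
Year 1: ⌊$247,228 × 125%/4⌋ = $77,258. Book value $169,970.
Year 2: ⌊$169,970 × 125%/4⌋ = $53,115. Book value $116,855.
Year 3: ⌊$116,855 × 125%/4⌋ = $36,517. Book value $80,338.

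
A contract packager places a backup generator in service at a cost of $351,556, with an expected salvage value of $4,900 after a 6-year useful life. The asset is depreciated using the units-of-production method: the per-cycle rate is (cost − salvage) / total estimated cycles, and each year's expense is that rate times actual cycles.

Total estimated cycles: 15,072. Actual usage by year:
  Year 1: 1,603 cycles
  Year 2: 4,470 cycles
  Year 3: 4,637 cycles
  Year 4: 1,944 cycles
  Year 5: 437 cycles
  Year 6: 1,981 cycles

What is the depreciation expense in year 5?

Depreciable base = $351,556 − $4,900 = $346,656.
Rate = $346,656 / 15,072 cycles = $23 per cycle.
Year 1: 1,603 × $23 = $36,869. Book value $314,687.
Year 2: 4,470 × $23 = $102,810. Book value $211,877.
Year 3: 4,637 × $23 = $106,651. Book value $105,226.
Year 4: 1,944 × $23 = $44,712. Book value $60,514.
Year 5: 437 × $23 = $10,051. Book value $50,463.

$10,051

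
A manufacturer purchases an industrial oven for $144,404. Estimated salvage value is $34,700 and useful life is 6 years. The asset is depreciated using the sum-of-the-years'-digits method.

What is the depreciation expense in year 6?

Depreciable base = $144,404 − $34,700 = $109,704.
Sum of the years' digits = 6+5+4+3+2+1 = 21.
Year 1: $109,704 × 6/21 = $31,344. Book value $113,060.
Year 2: $109,704 × 5/21 = $26,120. Book value $86,940.
Year 3: $109,704 × 4/21 = $20,896. Book value $66,044.
Year 4: $109,704 × 3/21 = $15,672. Book value $50,372.
Year 5: $109,704 × 2/21 = $10,448. Book value $39,924.
Year 6: $109,704 × 1/21 = $5,224. Book value $34,700.

$5,224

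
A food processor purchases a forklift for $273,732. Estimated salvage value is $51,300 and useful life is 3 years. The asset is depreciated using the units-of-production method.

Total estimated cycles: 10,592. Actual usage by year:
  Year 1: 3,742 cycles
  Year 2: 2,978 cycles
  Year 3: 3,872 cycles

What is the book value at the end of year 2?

Depreciable base = $273,732 − $51,300 = $222,432.
Rate = $222,432 / 10,592 cycles = $21 per cycle.
Year 1: 3,742 × $21 = $78,582. Book value $195,150.
Year 2: 2,978 × $21 = $62,538. Book value $132,612.

$132,612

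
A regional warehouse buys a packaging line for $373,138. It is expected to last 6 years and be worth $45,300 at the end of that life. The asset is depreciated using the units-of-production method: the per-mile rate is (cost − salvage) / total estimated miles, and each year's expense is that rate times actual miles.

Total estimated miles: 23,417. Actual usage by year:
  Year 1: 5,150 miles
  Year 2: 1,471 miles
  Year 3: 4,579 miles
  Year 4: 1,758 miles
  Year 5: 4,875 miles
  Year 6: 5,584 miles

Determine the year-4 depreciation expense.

Depreciable base = $373,138 − $45,300 = $327,838.
Rate = $327,838 / 23,417 miles = $14 per mile.
Year 1: 5,150 × $14 = $72,100. Book value $301,038.
Year 2: 1,471 × $14 = $20,594. Book value $280,444.
Year 3: 4,579 × $14 = $64,106. Book value $216,338.
Year 4: 1,758 × $14 = $24,612. Book value $191,726.

$24,612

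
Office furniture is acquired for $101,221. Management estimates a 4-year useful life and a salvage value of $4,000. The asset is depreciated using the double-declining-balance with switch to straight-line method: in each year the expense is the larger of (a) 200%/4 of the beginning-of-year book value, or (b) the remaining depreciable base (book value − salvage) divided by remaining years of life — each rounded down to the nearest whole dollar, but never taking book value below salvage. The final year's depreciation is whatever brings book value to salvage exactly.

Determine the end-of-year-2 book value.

$25,306

Depreciable base = $101,221 − $4,000 = $97,221.
Year 1: DB = ⌊$101,221 × 200%/4⌋ = $50,610; SL = ⌊$97,221/4⌋ = $24,305 → take DB $50,610. Book value $50,611.
Year 2: DB = ⌊$50,611 × 200%/4⌋ = $25,305; SL = ⌊$46,611/3⌋ = $15,537 → take DB $25,305. Book value $25,306.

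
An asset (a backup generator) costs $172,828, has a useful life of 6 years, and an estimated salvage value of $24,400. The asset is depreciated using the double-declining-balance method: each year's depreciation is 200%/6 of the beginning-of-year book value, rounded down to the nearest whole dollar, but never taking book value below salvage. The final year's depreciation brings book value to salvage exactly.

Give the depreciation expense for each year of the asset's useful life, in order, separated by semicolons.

Depreciable base = $172,828 − $24,400 = $148,428.
Year 1: ⌊$172,828 × 200%/6⌋ = $57,609. Book value $115,219.
Year 2: ⌊$115,219 × 200%/6⌋ = $38,406. Book value $76,813.
Year 3: ⌊$76,813 × 200%/6⌋ = $25,604. Book value $51,209.
Year 4: ⌊$51,209 × 200%/6⌋ = $17,069. Book value $34,140.
Year 5: ⌊$34,140 × 200%/6⌋ = $11,380, capped at $9,740. Book value $24,400.
Year 6 (final): $24,400 − $24,400 = $0. Book value $24,400.

$57,609; $38,406; $25,604; $17,069; $9,740; $0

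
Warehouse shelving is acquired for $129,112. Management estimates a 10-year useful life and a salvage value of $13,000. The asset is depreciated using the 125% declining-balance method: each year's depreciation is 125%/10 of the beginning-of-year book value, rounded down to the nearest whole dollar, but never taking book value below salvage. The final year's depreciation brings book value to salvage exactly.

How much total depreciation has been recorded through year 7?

Depreciable base = $129,112 − $13,000 = $116,112.
Year 1: ⌊$129,112 × 125%/10⌋ = $16,139. Book value $112,973.
Year 2: ⌊$112,973 × 125%/10⌋ = $14,121. Book value $98,852.
Year 3: ⌊$98,852 × 125%/10⌋ = $12,356. Book value $86,496.
Year 4: ⌊$86,496 × 125%/10⌋ = $10,812. Book value $75,684.
Year 5: ⌊$75,684 × 125%/10⌋ = $9,460. Book value $66,224.
Year 6: ⌊$66,224 × 125%/10⌋ = $8,278. Book value $57,946.
Year 7: ⌊$57,946 × 125%/10⌋ = $7,243. Book value $50,703.
Accumulated through year 7 = $129,112 − $50,703 = $78,409.

$78,409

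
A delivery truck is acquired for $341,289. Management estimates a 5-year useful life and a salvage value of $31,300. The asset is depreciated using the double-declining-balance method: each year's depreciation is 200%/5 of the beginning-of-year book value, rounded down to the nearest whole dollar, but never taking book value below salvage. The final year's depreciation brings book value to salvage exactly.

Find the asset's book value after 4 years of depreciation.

Depreciable base = $341,289 − $31,300 = $309,989.
Year 1: ⌊$341,289 × 200%/5⌋ = $136,515. Book value $204,774.
Year 2: ⌊$204,774 × 200%/5⌋ = $81,909. Book value $122,865.
Year 3: ⌊$122,865 × 200%/5⌋ = $49,146. Book value $73,719.
Year 4: ⌊$73,719 × 200%/5⌋ = $29,487. Book value $44,232.

$44,232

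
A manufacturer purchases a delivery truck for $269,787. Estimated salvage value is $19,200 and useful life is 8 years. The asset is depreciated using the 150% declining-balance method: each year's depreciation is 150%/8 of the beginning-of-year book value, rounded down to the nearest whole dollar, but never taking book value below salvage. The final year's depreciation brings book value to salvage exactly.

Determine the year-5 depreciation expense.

Depreciable base = $269,787 − $19,200 = $250,587.
Year 1: ⌊$269,787 × 150%/8⌋ = $50,585. Book value $219,202.
Year 2: ⌊$219,202 × 150%/8⌋ = $41,100. Book value $178,102.
Year 3: ⌊$178,102 × 150%/8⌋ = $33,394. Book value $144,708.
Year 4: ⌊$144,708 × 150%/8⌋ = $27,132. Book value $117,576.
Year 5: ⌊$117,576 × 150%/8⌋ = $22,045. Book value $95,531.

$22,045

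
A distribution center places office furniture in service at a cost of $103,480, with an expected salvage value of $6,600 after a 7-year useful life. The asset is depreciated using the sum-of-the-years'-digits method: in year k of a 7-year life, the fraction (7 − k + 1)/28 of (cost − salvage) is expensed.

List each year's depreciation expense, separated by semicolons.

Depreciable base = $103,480 − $6,600 = $96,880.
Sum of the years' digits = 7+6+5+4+3+2+1 = 28.
Year 1: $96,880 × 7/28 = $24,220. Book value $79,260.
Year 2: $96,880 × 6/28 = $20,760. Book value $58,500.
Year 3: $96,880 × 5/28 = $17,300. Book value $41,200.
Year 4: $96,880 × 4/28 = $13,840. Book value $27,360.
Year 5: $96,880 × 3/28 = $10,380. Book value $16,980.
Year 6: $96,880 × 2/28 = $6,920. Book value $10,060.
Year 7: $96,880 × 1/28 = $3,460. Book value $6,600.

$24,220; $20,760; $17,300; $13,840; $10,380; $6,920; $3,460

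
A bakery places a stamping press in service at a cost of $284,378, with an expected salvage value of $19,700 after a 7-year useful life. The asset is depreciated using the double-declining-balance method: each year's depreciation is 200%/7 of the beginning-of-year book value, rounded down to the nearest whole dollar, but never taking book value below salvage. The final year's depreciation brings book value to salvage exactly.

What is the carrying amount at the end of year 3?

Depreciable base = $284,378 − $19,700 = $264,678.
Year 1: ⌊$284,378 × 200%/7⌋ = $81,250. Book value $203,128.
Year 2: ⌊$203,128 × 200%/7⌋ = $58,036. Book value $145,092.
Year 3: ⌊$145,092 × 200%/7⌋ = $41,454. Book value $103,638.

$103,638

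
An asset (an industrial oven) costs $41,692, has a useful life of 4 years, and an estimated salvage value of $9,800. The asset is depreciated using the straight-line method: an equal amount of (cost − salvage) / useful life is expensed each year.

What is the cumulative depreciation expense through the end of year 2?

$15,946

Depreciable base = $41,692 − $9,800 = $31,892.
Annual expense = $31,892 / 4 = $7,973.
End of year 1: book value $33,719.
End of year 2: book value $25,746.
Accumulated through year 2 = $41,692 − $25,746 = $15,946.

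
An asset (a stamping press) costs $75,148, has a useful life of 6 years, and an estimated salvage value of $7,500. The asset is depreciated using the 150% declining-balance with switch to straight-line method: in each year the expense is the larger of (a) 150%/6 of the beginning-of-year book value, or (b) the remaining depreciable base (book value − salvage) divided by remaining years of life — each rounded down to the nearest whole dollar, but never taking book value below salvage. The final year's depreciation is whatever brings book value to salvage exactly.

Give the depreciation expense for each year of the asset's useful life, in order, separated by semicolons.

$18,787; $14,090; $10,567; $8,068; $8,068; $8,068

Depreciable base = $75,148 − $7,500 = $67,648.
Year 1: DB = ⌊$75,148 × 150%/6⌋ = $18,787; SL = ⌊$67,648/6⌋ = $11,274 → take DB $18,787. Book value $56,361.
Year 2: DB = ⌊$56,361 × 150%/6⌋ = $14,090; SL = ⌊$48,861/5⌋ = $9,772 → take DB $14,090. Book value $42,271.
Year 3: DB = ⌊$42,271 × 150%/6⌋ = $10,567; SL = ⌊$34,771/4⌋ = $8,692 → take DB $10,567. Book value $31,704.
Year 4: DB = ⌊$31,704 × 150%/6⌋ = $7,926; SL = ⌊$24,204/3⌋ = $8,068 → take SL $8,068. Book value $23,636.
Year 5: DB = ⌊$23,636 × 150%/6⌋ = $5,909; SL = ⌊$16,136/2⌋ = $8,068 → take SL $8,068. Book value $15,568.
Year 6 (final): $15,568 − $7,500 = $8,068. Book value $7,500.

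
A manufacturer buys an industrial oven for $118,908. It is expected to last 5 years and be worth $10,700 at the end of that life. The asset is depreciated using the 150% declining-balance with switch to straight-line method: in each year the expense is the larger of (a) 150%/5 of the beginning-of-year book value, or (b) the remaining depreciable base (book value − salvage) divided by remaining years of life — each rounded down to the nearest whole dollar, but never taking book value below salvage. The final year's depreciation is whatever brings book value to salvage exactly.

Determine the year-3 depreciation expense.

$17,479

Depreciable base = $118,908 − $10,700 = $108,208.
Year 1: DB = ⌊$118,908 × 150%/5⌋ = $35,672; SL = ⌊$108,208/5⌋ = $21,641 → take DB $35,672. Book value $83,236.
Year 2: DB = ⌊$83,236 × 150%/5⌋ = $24,970; SL = ⌊$72,536/4⌋ = $18,134 → take DB $24,970. Book value $58,266.
Year 3: DB = ⌊$58,266 × 150%/5⌋ = $17,479; SL = ⌊$47,566/3⌋ = $15,855 → take DB $17,479. Book value $40,787.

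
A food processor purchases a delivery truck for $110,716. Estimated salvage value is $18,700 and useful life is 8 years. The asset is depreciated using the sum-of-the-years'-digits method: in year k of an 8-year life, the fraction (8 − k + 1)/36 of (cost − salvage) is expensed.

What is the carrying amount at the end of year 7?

Depreciable base = $110,716 − $18,700 = $92,016.
Sum of the years' digits = 8+7+6+5+4+3+2+1 = 36.
Year 1: $92,016 × 8/36 = $20,448. Book value $90,268.
Year 2: $92,016 × 7/36 = $17,892. Book value $72,376.
Year 3: $92,016 × 6/36 = $15,336. Book value $57,040.
Year 4: $92,016 × 5/36 = $12,780. Book value $44,260.
Year 5: $92,016 × 4/36 = $10,224. Book value $34,036.
Year 6: $92,016 × 3/36 = $7,668. Book value $26,368.
Year 7: $92,016 × 2/36 = $5,112. Book value $21,256.

$21,256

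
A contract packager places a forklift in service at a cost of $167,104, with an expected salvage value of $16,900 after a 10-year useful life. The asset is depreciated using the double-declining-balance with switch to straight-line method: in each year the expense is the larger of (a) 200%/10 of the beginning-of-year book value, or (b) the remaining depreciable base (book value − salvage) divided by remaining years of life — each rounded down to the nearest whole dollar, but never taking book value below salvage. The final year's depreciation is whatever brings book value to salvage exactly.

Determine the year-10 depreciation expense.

Depreciable base = $167,104 − $16,900 = $150,204.
Year 1: DB = ⌊$167,104 × 200%/10⌋ = $33,420; SL = ⌊$150,204/10⌋ = $15,020 → take DB $33,420. Book value $133,684.
Year 2: DB = ⌊$133,684 × 200%/10⌋ = $26,736; SL = ⌊$116,784/9⌋ = $12,976 → take DB $26,736. Book value $106,948.
Year 3: DB = ⌊$106,948 × 200%/10⌋ = $21,389; SL = ⌊$90,048/8⌋ = $11,256 → take DB $21,389. Book value $85,559.
Year 4: DB = ⌊$85,559 × 200%/10⌋ = $17,111; SL = ⌊$68,659/7⌋ = $9,808 → take DB $17,111. Book value $68,448.
Year 5: DB = ⌊$68,448 × 200%/10⌋ = $13,689; SL = ⌊$51,548/6⌋ = $8,591 → take DB $13,689. Book value $54,759.
Year 6: DB = ⌊$54,759 × 200%/10⌋ = $10,951; SL = ⌊$37,859/5⌋ = $7,571 → take DB $10,951. Book value $43,808.
Year 7: DB = ⌊$43,808 × 200%/10⌋ = $8,761; SL = ⌊$26,908/4⌋ = $6,727 → take DB $8,761. Book value $35,047.
Year 8: DB = ⌊$35,047 × 200%/10⌋ = $7,009; SL = ⌊$18,147/3⌋ = $6,049 → take DB $7,009. Book value $28,038.
Year 9: DB = ⌊$28,038 × 200%/10⌋ = $5,607; SL = ⌊$11,138/2⌋ = $5,569 → take DB $5,607. Book value $22,431.
Year 10 (final): $22,431 − $16,900 = $5,531. Book value $16,900.

$5,531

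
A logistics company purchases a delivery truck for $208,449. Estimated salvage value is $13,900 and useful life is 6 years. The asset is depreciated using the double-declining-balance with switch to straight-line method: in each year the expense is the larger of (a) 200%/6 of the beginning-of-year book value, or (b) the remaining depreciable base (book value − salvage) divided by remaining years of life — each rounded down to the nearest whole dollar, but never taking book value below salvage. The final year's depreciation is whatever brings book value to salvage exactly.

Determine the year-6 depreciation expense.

$13,551

Depreciable base = $208,449 − $13,900 = $194,549.
Year 1: DB = ⌊$208,449 × 200%/6⌋ = $69,483; SL = ⌊$194,549/6⌋ = $32,424 → take DB $69,483. Book value $138,966.
Year 2: DB = ⌊$138,966 × 200%/6⌋ = $46,322; SL = ⌊$125,066/5⌋ = $25,013 → take DB $46,322. Book value $92,644.
Year 3: DB = ⌊$92,644 × 200%/6⌋ = $30,881; SL = ⌊$78,744/4⌋ = $19,686 → take DB $30,881. Book value $61,763.
Year 4: DB = ⌊$61,763 × 200%/6⌋ = $20,587; SL = ⌊$47,863/3⌋ = $15,954 → take DB $20,587. Book value $41,176.
Year 5: DB = ⌊$41,176 × 200%/6⌋ = $13,725; SL = ⌊$27,276/2⌋ = $13,638 → take DB $13,725. Book value $27,451.
Year 6 (final): $27,451 − $13,900 = $13,551. Book value $13,900.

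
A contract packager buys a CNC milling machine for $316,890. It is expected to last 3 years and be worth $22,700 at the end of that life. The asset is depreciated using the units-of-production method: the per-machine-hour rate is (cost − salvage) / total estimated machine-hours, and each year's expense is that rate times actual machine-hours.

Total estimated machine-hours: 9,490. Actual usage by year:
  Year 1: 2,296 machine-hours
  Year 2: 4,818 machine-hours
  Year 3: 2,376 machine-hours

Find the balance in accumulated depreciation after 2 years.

Depreciable base = $316,890 − $22,700 = $294,190.
Rate = $294,190 / 9,490 machine-hours = $31 per machine-hour.
Year 1: 2,296 × $31 = $71,176. Book value $245,714.
Year 2: 4,818 × $31 = $149,358. Book value $96,356.
Accumulated through year 2 = $316,890 − $96,356 = $220,534.

$220,534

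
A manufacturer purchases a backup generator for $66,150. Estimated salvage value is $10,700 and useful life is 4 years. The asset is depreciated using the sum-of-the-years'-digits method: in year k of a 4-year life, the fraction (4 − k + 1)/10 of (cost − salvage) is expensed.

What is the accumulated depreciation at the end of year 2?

$38,815

Depreciable base = $66,150 − $10,700 = $55,450.
Sum of the years' digits = 4+3+2+1 = 10.
Year 1: $55,450 × 4/10 = $22,180. Book value $43,970.
Year 2: $55,450 × 3/10 = $16,635. Book value $27,335.
Accumulated through year 2 = $66,150 − $27,335 = $38,815.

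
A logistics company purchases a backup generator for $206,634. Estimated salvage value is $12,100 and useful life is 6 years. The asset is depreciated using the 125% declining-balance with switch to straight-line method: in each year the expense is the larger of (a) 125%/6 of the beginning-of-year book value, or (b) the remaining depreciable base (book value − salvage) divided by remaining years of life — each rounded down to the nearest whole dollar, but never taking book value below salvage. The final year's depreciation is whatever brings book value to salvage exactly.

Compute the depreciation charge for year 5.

Depreciable base = $206,634 − $12,100 = $194,534.
Year 1: DB = ⌊$206,634 × 125%/6⌋ = $43,048; SL = ⌊$194,534/6⌋ = $32,422 → take DB $43,048. Book value $163,586.
Year 2: DB = ⌊$163,586 × 125%/6⌋ = $34,080; SL = ⌊$151,486/5⌋ = $30,297 → take DB $34,080. Book value $129,506.
Year 3: DB = ⌊$129,506 × 125%/6⌋ = $26,980; SL = ⌊$117,406/4⌋ = $29,351 → take SL $29,351. Book value $100,155.
Year 4: DB = ⌊$100,155 × 125%/6⌋ = $20,865; SL = ⌊$88,055/3⌋ = $29,351 → take SL $29,351. Book value $70,804.
Year 5: DB = ⌊$70,804 × 125%/6⌋ = $14,750; SL = ⌊$58,704/2⌋ = $29,352 → take SL $29,352. Book value $41,452.

$29,352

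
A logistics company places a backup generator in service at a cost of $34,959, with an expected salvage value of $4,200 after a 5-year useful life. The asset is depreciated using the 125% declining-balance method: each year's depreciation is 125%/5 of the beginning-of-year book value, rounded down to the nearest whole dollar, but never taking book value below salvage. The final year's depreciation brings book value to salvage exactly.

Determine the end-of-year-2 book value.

$19,665

Depreciable base = $34,959 − $4,200 = $30,759.
Year 1: ⌊$34,959 × 125%/5⌋ = $8,739. Book value $26,220.
Year 2: ⌊$26,220 × 125%/5⌋ = $6,555. Book value $19,665.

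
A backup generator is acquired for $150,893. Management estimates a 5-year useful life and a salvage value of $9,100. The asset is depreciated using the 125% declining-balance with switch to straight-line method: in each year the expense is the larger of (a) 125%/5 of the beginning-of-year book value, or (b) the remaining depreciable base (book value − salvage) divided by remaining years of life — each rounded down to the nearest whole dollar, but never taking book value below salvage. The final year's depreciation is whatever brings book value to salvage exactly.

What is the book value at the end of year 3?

Depreciable base = $150,893 − $9,100 = $141,793.
Year 1: DB = ⌊$150,893 × 125%/5⌋ = $37,723; SL = ⌊$141,793/5⌋ = $28,358 → take DB $37,723. Book value $113,170.
Year 2: DB = ⌊$113,170 × 125%/5⌋ = $28,292; SL = ⌊$104,070/4⌋ = $26,017 → take DB $28,292. Book value $84,878.
Year 3: DB = ⌊$84,878 × 125%/5⌋ = $21,219; SL = ⌊$75,778/3⌋ = $25,259 → take SL $25,259. Book value $59,619.

$59,619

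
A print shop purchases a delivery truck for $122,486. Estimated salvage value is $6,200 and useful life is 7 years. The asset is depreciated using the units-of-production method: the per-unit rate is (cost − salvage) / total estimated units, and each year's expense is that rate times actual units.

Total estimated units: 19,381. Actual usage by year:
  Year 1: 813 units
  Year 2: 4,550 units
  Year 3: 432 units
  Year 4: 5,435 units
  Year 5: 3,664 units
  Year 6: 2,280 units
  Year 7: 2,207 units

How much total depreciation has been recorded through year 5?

Depreciable base = $122,486 − $6,200 = $116,286.
Rate = $116,286 / 19,381 units = $6 per unit.
Year 1: 813 × $6 = $4,878. Book value $117,608.
Year 2: 4,550 × $6 = $27,300. Book value $90,308.
Year 3: 432 × $6 = $2,592. Book value $87,716.
Year 4: 5,435 × $6 = $32,610. Book value $55,106.
Year 5: 3,664 × $6 = $21,984. Book value $33,122.
Accumulated through year 5 = $122,486 − $33,122 = $89,364.

$89,364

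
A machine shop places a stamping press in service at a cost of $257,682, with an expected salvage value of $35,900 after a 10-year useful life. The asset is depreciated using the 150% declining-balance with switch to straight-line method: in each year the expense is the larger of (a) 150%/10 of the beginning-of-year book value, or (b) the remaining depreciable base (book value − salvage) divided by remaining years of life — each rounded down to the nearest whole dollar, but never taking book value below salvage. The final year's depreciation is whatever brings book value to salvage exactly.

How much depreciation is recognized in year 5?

Depreciable base = $257,682 − $35,900 = $221,782.
Year 1: DB = ⌊$257,682 × 150%/10⌋ = $38,652; SL = ⌊$221,782/10⌋ = $22,178 → take DB $38,652. Book value $219,030.
Year 2: DB = ⌊$219,030 × 150%/10⌋ = $32,854; SL = ⌊$183,130/9⌋ = $20,347 → take DB $32,854. Book value $186,176.
Year 3: DB = ⌊$186,176 × 150%/10⌋ = $27,926; SL = ⌊$150,276/8⌋ = $18,784 → take DB $27,926. Book value $158,250.
Year 4: DB = ⌊$158,250 × 150%/10⌋ = $23,737; SL = ⌊$122,350/7⌋ = $17,478 → take DB $23,737. Book value $134,513.
Year 5: DB = ⌊$134,513 × 150%/10⌋ = $20,176; SL = ⌊$98,613/6⌋ = $16,435 → take DB $20,176. Book value $114,337.

$20,176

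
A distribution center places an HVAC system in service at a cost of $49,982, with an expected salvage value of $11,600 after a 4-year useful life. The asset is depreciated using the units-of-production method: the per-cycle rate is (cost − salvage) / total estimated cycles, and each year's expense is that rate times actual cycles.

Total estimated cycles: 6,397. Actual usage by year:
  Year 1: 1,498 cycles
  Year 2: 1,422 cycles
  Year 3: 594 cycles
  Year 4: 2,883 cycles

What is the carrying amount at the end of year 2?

$32,462

Depreciable base = $49,982 − $11,600 = $38,382.
Rate = $38,382 / 6,397 cycles = $6 per cycle.
Year 1: 1,498 × $6 = $8,988. Book value $40,994.
Year 2: 1,422 × $6 = $8,532. Book value $32,462.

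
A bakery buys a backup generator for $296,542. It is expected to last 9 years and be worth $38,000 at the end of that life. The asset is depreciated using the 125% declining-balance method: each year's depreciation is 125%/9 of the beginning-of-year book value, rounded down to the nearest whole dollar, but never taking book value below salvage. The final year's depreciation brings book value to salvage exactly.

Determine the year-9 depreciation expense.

$51,654

Depreciable base = $296,542 − $38,000 = $258,542.
Year 1: ⌊$296,542 × 125%/9⌋ = $41,186. Book value $255,356.
Year 2: ⌊$255,356 × 125%/9⌋ = $35,466. Book value $219,890.
Year 3: ⌊$219,890 × 125%/9⌋ = $30,540. Book value $189,350.
Year 4: ⌊$189,350 × 125%/9⌋ = $26,298. Book value $163,052.
Year 5: ⌊$163,052 × 125%/9⌋ = $22,646. Book value $140,406.
Year 6: ⌊$140,406 × 125%/9⌋ = $19,500. Book value $120,906.
Year 7: ⌊$120,906 × 125%/9⌋ = $16,792. Book value $104,114.
Year 8: ⌊$104,114 × 125%/9⌋ = $14,460. Book value $89,654.
Year 9 (final): $89,654 − $38,000 = $51,654. Book value $38,000.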